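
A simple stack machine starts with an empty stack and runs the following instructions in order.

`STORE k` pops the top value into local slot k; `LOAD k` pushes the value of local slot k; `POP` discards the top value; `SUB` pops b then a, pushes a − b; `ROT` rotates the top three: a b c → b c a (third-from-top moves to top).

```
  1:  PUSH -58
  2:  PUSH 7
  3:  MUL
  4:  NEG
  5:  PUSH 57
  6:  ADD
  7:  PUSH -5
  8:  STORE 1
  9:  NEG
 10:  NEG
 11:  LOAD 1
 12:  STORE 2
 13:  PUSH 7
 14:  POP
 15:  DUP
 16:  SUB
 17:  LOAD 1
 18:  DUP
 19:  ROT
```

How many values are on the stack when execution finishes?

3

PUSH -58 : [-58]
PUSH 7   : [-58, 7]
MUL      : [-406]
NEG      : [406]
PUSH 57  : [406, 57]
ADD      : [463]
PUSH -5  : [463, -5]
STORE 1  : [463]
NEG      : [-463]
NEG      : [463]
LOAD 1   : [463, -5]
STORE 2  : [463]
PUSH 7   : [463, 7]
POP      : [463]
DUP      : [463, 463]
SUB      : [0]
LOAD 1   : [0, -5]
DUP      : [0, -5, -5]
ROT      : [-5, -5, 0]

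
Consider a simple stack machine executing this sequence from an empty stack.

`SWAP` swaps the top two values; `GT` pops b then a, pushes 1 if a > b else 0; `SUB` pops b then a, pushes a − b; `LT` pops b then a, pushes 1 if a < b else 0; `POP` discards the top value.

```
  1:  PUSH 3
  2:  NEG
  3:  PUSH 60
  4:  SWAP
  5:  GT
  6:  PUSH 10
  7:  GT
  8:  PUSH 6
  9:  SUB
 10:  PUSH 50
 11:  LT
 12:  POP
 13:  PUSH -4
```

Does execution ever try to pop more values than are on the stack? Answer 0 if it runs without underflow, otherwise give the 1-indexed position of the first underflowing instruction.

PUSH 3   3
NEG      -3
PUSH 60  -3 60
SWAP     60 -3
GT       1
PUSH 10  1 10
GT       0
PUSH 6   0 6
SUB      -6
PUSH 50  -6 50
LT       1
POP      (empty)
PUSH -4  -4

0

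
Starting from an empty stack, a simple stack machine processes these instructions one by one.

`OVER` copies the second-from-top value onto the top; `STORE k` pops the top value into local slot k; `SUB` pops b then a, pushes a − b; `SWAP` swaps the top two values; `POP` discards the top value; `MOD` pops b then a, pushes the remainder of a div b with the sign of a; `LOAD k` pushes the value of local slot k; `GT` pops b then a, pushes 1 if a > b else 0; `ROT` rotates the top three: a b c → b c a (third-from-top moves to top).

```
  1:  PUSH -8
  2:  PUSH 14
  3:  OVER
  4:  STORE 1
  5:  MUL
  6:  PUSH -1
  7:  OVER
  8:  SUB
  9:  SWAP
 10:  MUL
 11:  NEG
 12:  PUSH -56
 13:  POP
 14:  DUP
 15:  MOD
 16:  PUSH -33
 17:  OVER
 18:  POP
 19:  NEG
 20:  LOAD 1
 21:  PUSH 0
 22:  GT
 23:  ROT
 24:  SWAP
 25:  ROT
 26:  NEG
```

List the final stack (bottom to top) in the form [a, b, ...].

PUSH -8  -> [-8]
PUSH 14  -> [-8, 14]
OVER     -> [-8, 14, -8]
STORE 1  -> [-8, 14]
MUL      -> [-112]
PUSH -1  -> [-112, -1]
OVER     -> [-112, -1, -112]
SUB      -> [-112, 111]
SWAP     -> [111, -112]
MUL      -> [-12432]
NEG      -> [12432]
PUSH -56 -> [12432, -56]
POP      -> [12432]
DUP      -> [12432, 12432]
MOD      -> [0]
PUSH -33 -> [0, -33]
OVER     -> [0, -33, 0]
POP      -> [0, -33]
NEG      -> [0, 33]
LOAD 1   -> [0, 33, -8]
PUSH 0   -> [0, 33, -8, 0]
GT       -> [0, 33, 0]
ROT      -> [33, 0, 0]
SWAP     -> [33, 0, 0]
ROT      -> [0, 0, 33]
NEG      -> [0, 0, -33]

[0, 0, -33]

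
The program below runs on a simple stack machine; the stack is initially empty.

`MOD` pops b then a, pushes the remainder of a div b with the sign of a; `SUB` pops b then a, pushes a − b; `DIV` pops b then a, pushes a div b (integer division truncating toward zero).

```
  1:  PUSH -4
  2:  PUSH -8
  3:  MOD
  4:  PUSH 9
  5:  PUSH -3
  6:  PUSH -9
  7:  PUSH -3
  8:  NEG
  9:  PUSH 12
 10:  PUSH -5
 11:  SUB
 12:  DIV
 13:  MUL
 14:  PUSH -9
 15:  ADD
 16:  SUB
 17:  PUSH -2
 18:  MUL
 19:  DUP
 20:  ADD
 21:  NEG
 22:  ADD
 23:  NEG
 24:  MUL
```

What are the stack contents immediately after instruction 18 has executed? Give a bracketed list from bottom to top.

PUSH -4 : -4
PUSH -8 : -4 -8
MOD     : -4
PUSH 9  : -4 9
PUSH -3 : -4 9 -3
PUSH -9 : -4 9 -3 -9
PUSH -3 : -4 9 -3 -9 -3
NEG     : -4 9 -3 -9 3
PUSH 12 : -4 9 -3 -9 3 12
PUSH -5 : -4 9 -3 -9 3 12 -5
SUB     : -4 9 -3 -9 3 17
DIV     : -4 9 -3 -9 0
MUL     : -4 9 -3 0
PUSH -9 : -4 9 -3 0 -9
ADD     : -4 9 -3 -9
SUB     : -4 9 6
PUSH -2 : -4 9 6 -2
MUL     : -4 9 -12

[-4, 9, -12]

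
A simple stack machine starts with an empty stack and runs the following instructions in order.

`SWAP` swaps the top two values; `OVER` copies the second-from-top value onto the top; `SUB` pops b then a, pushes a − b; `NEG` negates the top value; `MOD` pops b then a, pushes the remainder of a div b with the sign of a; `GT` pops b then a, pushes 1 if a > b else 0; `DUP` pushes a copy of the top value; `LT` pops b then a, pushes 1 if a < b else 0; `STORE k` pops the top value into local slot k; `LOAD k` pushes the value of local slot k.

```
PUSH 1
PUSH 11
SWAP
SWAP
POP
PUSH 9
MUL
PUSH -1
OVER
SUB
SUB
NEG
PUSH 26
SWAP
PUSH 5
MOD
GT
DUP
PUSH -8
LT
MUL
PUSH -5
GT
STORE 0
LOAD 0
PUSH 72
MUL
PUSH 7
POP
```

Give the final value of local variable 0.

PUSH 1  → [1]
PUSH 11 → [1, 11]
SWAP    → [11, 1]
SWAP    → [1, 11]
POP     → [1]
PUSH 9  → [1, 9]
MUL     → [9]
PUSH -1 → [9, -1]
OVER    → [9, -1, 9]
SUB     → [9, -10]
SUB     → [19]
NEG     → [-19]
PUSH 26 → [-19, 26]
SWAP    → [26, -19]
PUSH 5  → [26, -19, 5]
MOD     → [26, -4]
GT      → [1]
DUP     → [1, 1]
PUSH -8 → [1, 1, -8]
LT      → [1, 0]
MUL     → [0]
PUSH -5 → [0, -5]
GT      → [1]
STORE 0 → []
LOAD 0  → [1]
PUSH 72 → [1, 72]
MUL     → [72]
PUSH 7  → [72, 7]
POP     → [72]

1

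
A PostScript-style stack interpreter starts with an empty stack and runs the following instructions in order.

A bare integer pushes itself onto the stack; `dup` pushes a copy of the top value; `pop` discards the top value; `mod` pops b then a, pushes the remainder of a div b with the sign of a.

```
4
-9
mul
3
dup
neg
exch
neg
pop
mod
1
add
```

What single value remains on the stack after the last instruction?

1

4    -> 4
-9   -> 4 -9
mul  -> -36
3    -> -36 3
dup  -> -36 3 3
neg  -> -36 3 -3
exch -> -36 -3 3
neg  -> -36 -3 -3
pop  -> -36 -3
mod  -> 0
1    -> 0 1
add  -> 1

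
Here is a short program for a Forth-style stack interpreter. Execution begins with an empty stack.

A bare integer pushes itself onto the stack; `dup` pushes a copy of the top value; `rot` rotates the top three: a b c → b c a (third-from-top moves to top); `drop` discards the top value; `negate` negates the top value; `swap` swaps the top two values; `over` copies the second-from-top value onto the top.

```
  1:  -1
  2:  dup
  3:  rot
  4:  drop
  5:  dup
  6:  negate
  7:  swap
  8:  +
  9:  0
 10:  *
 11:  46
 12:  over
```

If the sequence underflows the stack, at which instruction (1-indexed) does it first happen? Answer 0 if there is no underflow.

-1  → [-1]
dup → [-1, -1]
rot  — needs 3 operands, stack has 2 → underflow

3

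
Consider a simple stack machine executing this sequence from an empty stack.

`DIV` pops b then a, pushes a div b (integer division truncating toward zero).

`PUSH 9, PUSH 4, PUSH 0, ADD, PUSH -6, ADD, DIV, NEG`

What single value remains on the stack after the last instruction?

4

PUSH 9  → 9
PUSH 4  → 9 4
PUSH 0  → 9 4 0
ADD     → 9 4
PUSH -6 → 9 4 -6
ADD     → 9 -2
DIV     → -4
NEG     → 4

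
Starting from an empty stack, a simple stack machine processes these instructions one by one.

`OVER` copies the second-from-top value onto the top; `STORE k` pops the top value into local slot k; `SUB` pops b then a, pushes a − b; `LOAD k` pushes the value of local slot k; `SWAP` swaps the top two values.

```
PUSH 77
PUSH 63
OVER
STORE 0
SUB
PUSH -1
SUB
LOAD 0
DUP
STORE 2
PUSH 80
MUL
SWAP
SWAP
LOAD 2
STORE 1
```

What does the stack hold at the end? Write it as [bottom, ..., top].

[15, 6160]

PUSH 77 → 77
PUSH 63 → 77 63
OVER    → 77 63 77
STORE 0 → 77 63
SUB     → 14
PUSH -1 → 14 -1
SUB     → 15
LOAD 0  → 15 77
DUP     → 15 77 77
STORE 2 → 15 77
PUSH 80 → 15 77 80
MUL     → 15 6160
SWAP    → 6160 15
SWAP    → 15 6160
LOAD 2  → 15 6160 77
STORE 1 → 15 6160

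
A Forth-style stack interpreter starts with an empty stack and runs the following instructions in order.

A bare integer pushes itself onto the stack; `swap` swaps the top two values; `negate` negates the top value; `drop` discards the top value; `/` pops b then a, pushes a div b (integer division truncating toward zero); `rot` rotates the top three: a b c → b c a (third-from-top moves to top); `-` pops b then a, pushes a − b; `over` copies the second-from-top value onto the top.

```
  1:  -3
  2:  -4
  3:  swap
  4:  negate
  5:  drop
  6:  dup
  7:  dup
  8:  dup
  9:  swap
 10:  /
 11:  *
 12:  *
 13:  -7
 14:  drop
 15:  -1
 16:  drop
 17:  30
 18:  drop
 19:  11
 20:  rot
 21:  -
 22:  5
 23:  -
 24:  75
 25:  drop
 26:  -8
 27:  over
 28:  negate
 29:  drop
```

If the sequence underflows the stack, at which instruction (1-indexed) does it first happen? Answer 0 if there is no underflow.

20

-3     -> -3
-4     -> -3 -4
swap   -> -4 -3
negate -> -4 3
drop   -> -4
dup    -> -4 -4
dup    -> -4 -4 -4
dup    -> -4 -4 -4 -4
swap   -> -4 -4 -4 -4
/      -> -4 -4 1
*      -> -4 -4
*      -> 16
-7     -> 16 -7
drop   -> 16
-1     -> 16 -1
drop   -> 16
30     -> 16 30
drop   -> 16
11     -> 16 11
rot  — needs 3 operands, stack has 2 → underflow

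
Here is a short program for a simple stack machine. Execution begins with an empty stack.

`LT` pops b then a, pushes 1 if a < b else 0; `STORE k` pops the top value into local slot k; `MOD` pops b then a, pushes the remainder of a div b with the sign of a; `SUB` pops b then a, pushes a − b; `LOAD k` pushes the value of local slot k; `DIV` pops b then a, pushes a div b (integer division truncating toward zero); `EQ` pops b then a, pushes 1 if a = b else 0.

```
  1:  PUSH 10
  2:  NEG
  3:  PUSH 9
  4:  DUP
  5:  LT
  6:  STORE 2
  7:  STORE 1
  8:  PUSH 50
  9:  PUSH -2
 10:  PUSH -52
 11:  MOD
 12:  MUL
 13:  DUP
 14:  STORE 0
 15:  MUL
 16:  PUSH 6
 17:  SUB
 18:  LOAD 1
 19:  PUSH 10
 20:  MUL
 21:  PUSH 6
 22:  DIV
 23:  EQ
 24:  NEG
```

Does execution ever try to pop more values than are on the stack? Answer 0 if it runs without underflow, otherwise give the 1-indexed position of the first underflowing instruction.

15

PUSH 10  → [10]
NEG      → [-10]
PUSH 9   → [-10, 9]
DUP      → [-10, 9, 9]
LT       → [-10, 0]
STORE 2  → [-10]
STORE 1  → []
PUSH 50  → [50]
PUSH -2  → [50, -2]
PUSH -52 → [50, -2, -52]
MOD      → [50, -2]
MUL      → [-100]
DUP      → [-100, -100]
STORE 0  → [-100]
MUL  — needs 2 operands, stack has 1 → underflow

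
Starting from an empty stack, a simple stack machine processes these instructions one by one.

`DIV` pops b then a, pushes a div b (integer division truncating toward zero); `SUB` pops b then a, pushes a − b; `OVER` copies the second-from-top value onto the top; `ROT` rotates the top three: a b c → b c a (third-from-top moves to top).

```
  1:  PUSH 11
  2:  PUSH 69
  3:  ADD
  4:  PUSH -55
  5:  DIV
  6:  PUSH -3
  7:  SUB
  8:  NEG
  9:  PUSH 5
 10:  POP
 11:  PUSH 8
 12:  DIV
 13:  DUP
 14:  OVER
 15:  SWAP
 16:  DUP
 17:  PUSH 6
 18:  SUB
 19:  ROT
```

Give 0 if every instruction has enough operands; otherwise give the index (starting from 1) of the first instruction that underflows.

PUSH 11  -> [11]
PUSH 69  -> [11, 69]
ADD      -> [80]
PUSH -55 -> [80, -55]
DIV      -> [-1]
PUSH -3  -> [-1, -3]
SUB      -> [2]
NEG      -> [-2]
PUSH 5   -> [-2, 5]
POP      -> [-2]
PUSH 8   -> [-2, 8]
DIV      -> [0]
DUP      -> [0, 0]
OVER     -> [0, 0, 0]
SWAP     -> [0, 0, 0]
DUP      -> [0, 0, 0, 0]
PUSH 6   -> [0, 0, 0, 0, 6]
SUB      -> [0, 0, 0, -6]
ROT      -> [0, 0, -6, 0]

0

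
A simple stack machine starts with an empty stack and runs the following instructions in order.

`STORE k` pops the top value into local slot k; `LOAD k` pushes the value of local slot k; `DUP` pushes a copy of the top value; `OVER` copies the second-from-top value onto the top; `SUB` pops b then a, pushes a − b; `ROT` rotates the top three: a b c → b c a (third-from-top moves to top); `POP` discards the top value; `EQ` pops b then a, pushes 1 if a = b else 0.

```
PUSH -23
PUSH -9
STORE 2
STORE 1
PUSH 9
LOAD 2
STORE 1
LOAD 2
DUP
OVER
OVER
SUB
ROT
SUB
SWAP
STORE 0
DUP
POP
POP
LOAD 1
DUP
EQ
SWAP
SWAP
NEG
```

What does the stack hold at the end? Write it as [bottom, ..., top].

PUSH -23 -> -23
PUSH -9  -> -23 -9
STORE 2  -> -23
STORE 1  -> (empty)
PUSH 9   -> 9
LOAD 2   -> 9 -9
STORE 1  -> 9
LOAD 2   -> 9 -9
DUP      -> 9 -9 -9
OVER     -> 9 -9 -9 -9
OVER     -> 9 -9 -9 -9 -9
SUB      -> 9 -9 -9 0
ROT      -> 9 -9 0 -9
SUB      -> 9 -9 9
SWAP     -> 9 9 -9
STORE 0  -> 9 9
DUP      -> 9 9 9
POP      -> 9 9
POP      -> 9
LOAD 1   -> 9 -9
DUP      -> 9 -9 -9
EQ       -> 9 1
SWAP     -> 1 9
SWAP     -> 9 1
NEG      -> 9 -1

[9, -1]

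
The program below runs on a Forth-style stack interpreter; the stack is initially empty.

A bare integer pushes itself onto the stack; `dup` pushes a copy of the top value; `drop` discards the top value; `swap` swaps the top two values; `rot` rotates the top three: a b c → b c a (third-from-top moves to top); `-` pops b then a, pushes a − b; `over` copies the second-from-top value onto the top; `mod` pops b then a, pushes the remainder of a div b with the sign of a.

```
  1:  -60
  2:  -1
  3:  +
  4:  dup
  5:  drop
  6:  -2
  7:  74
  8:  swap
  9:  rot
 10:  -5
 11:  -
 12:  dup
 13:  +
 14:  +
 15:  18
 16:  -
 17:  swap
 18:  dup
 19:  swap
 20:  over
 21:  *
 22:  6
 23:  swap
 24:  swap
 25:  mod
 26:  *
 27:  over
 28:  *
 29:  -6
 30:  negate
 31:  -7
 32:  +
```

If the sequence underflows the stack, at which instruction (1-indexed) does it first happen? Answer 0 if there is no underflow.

0

-60     [-60]
-1      [-60, -1]
+       [-61]
dup     [-61, -61]
drop    [-61]
-2      [-61, -2]
74      [-61, -2, 74]
swap    [-61, 74, -2]
rot     [74, -2, -61]
-5      [74, -2, -61, -5]
-       [74, -2, -56]
dup     [74, -2, -56, -56]
+       [74, -2, -112]
+       [74, -114]
18      [74, -114, 18]
-       [74, -132]
swap    [-132, 74]
dup     [-132, 74, 74]
swap    [-132, 74, 74]
over    [-132, 74, 74, 74]
*       [-132, 74, 5476]
6       [-132, 74, 5476, 6]
swap    [-132, 74, 6, 5476]
swap    [-132, 74, 5476, 6]
mod     [-132, 74, 4]
*       [-132, 296]
over    [-132, 296, -132]
*       [-132, -39072]
-6      [-132, -39072, -6]
negate  [-132, -39072, 6]
-7      [-132, -39072, 6, -7]
+       [-132, -39072, -1]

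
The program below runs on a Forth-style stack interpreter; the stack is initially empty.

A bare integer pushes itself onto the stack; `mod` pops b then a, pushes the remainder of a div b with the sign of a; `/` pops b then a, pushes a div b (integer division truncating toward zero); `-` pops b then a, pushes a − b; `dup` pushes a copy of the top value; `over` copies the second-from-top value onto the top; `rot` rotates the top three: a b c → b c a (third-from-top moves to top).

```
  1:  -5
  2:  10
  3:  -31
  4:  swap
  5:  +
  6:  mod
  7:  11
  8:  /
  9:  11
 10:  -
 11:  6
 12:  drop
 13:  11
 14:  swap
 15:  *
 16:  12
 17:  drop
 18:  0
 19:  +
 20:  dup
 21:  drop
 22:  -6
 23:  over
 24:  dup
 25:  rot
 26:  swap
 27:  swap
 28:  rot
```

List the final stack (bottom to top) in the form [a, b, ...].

[-121, -121, -6, -121]

-5   -> [-5]
10   -> [-5, 10]
-31  -> [-5, 10, -31]
swap -> [-5, -31, 10]
+    -> [-5, -21]
mod  -> [-5]
11   -> [-5, 11]
/    -> [0]
11   -> [0, 11]
-    -> [-11]
6    -> [-11, 6]
drop -> [-11]
11   -> [-11, 11]
swap -> [11, -11]
*    -> [-121]
12   -> [-121, 12]
drop -> [-121]
0    -> [-121, 0]
+    -> [-121]
dup  -> [-121, -121]
drop -> [-121]
-6   -> [-121, -6]
over -> [-121, -6, -121]
dup  -> [-121, -6, -121, -121]
rot  -> [-121, -121, -121, -6]
swap -> [-121, -121, -6, -121]
swap -> [-121, -121, -121, -6]
rot  -> [-121, -121, -6, -121]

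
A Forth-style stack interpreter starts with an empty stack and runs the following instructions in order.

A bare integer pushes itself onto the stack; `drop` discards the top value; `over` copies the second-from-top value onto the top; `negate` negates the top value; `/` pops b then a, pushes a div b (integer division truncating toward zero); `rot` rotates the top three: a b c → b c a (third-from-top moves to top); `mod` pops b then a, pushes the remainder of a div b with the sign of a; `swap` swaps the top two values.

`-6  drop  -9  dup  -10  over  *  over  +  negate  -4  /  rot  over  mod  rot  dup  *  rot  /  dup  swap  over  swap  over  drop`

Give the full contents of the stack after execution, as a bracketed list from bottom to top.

[-9, 4, 4, 4]

-6      -6
drop    (empty)
-9      -9
dup     -9 -9
-10     -9 -9 -10
over    -9 -9 -10 -9
*       -9 -9 90
over    -9 -9 90 -9
+       -9 -9 81
negate  -9 -9 -81
-4      -9 -9 -81 -4
/       -9 -9 20
rot     -9 20 -9
over    -9 20 -9 20
mod     -9 20 -9
rot     20 -9 -9
dup     20 -9 -9 -9
*       20 -9 81
rot     -9 81 20
/       -9 4
dup     -9 4 4
swap    -9 4 4
over    -9 4 4 4
swap    -9 4 4 4
over    -9 4 4 4 4
drop    -9 4 4 4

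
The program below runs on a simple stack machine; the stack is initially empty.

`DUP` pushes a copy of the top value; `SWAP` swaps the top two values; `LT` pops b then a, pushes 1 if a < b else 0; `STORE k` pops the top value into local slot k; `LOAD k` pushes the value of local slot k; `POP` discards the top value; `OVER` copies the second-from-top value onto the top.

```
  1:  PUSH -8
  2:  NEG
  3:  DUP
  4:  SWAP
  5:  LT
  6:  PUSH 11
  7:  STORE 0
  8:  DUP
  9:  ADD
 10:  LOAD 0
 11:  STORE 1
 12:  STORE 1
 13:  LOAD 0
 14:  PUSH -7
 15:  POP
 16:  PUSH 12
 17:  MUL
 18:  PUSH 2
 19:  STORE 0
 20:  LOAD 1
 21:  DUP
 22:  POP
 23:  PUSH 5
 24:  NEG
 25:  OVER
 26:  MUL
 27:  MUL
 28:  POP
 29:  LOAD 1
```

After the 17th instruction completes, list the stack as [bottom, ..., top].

PUSH -8 : -8
NEG     : 8
DUP     : 8 8
SWAP    : 8 8
LT      : 0
PUSH 11 : 0 11
STORE 0 : 0
DUP     : 0 0
ADD     : 0
LOAD 0  : 0 11
STORE 1 : 0
STORE 1 : (empty)
LOAD 0  : 11
PUSH -7 : 11 -7
POP     : 11
PUSH 12 : 11 12
MUL     : 132

[132]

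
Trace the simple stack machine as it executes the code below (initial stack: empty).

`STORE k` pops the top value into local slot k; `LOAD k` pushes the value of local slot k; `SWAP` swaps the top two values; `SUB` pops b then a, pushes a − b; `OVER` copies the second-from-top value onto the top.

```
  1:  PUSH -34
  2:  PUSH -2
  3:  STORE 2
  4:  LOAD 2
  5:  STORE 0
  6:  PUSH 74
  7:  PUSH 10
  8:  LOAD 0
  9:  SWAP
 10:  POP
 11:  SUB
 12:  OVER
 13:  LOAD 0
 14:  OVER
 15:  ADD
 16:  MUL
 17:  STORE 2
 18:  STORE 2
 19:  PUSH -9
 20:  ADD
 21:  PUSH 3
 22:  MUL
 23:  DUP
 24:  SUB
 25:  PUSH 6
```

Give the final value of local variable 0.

-2

PUSH -34 -> [-34]
PUSH -2  -> [-34, -2]
STORE 2  -> [-34]
LOAD 2   -> [-34, -2]
STORE 0  -> [-34]
PUSH 74  -> [-34, 74]
PUSH 10  -> [-34, 74, 10]
LOAD 0   -> [-34, 74, 10, -2]
SWAP     -> [-34, 74, -2, 10]
POP      -> [-34, 74, -2]
SUB      -> [-34, 76]
OVER     -> [-34, 76, -34]
LOAD 0   -> [-34, 76, -34, -2]
OVER     -> [-34, 76, -34, -2, -34]
ADD      -> [-34, 76, -34, -36]
MUL      -> [-34, 76, 1224]
STORE 2  -> [-34, 76]
STORE 2  -> [-34]
PUSH -9  -> [-34, -9]
ADD      -> [-43]
PUSH 3   -> [-43, 3]
MUL      -> [-129]
DUP      -> [-129, -129]
SUB      -> [0]
PUSH 6   -> [0, 6]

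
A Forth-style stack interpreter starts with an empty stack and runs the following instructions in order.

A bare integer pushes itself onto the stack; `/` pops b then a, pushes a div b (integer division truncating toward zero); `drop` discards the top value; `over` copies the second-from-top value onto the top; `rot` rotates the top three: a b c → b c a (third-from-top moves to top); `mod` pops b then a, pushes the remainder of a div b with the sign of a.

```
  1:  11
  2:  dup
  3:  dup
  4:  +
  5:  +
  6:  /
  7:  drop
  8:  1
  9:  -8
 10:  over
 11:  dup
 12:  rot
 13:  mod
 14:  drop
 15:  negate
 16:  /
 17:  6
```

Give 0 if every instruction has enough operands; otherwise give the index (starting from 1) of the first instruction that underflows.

6

11  -> 11
dup -> 11 11
dup -> 11 11 11
+   -> 11 22
+   -> 33
/  — needs 2 operands, stack has 1 → underflow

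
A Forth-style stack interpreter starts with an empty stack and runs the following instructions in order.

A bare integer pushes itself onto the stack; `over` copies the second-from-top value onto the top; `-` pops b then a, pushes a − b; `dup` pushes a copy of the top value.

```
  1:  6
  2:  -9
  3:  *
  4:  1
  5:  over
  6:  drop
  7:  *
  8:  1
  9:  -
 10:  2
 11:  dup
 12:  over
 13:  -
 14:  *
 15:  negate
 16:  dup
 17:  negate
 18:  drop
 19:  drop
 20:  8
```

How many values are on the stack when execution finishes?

2

6      → [6]
-9     → [6, -9]
*      → [-54]
1      → [-54, 1]
over   → [-54, 1, -54]
drop   → [-54, 1]
*      → [-54]
1      → [-54, 1]
-      → [-55]
2      → [-55, 2]
dup    → [-55, 2, 2]
over   → [-55, 2, 2, 2]
-      → [-55, 2, 0]
*      → [-55, 0]
negate → [-55, 0]
dup    → [-55, 0, 0]
negate → [-55, 0, 0]
drop   → [-55, 0]
drop   → [-55]
8      → [-55, 8]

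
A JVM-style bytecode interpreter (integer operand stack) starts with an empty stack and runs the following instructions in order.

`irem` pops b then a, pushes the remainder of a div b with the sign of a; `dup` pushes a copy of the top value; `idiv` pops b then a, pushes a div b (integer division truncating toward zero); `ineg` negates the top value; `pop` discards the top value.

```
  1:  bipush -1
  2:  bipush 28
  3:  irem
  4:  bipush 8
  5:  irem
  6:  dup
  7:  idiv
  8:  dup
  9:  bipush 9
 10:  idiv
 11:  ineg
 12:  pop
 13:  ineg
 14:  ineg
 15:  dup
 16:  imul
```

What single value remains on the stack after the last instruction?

bipush -1 -> [-1]
bipush 28 -> [-1, 28]
irem      -> [-1]
bipush 8  -> [-1, 8]
irem      -> [-1]
dup       -> [-1, -1]
idiv      -> [1]
dup       -> [1, 1]
bipush 9  -> [1, 1, 9]
idiv      -> [1, 0]
ineg      -> [1, 0]
pop       -> [1]
ineg      -> [-1]
ineg      -> [1]
dup       -> [1, 1]
imul      -> [1]

1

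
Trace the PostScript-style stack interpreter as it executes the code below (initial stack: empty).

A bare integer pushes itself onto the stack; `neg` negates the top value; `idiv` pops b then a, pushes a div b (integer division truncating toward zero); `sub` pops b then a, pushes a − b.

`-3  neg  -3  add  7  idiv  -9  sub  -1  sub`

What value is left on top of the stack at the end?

10

-3    [-3]
neg   [3]
-3    [3, -3]
add   [0]
7     [0, 7]
idiv  [0]
-9    [0, -9]
sub   [9]
-1    [9, -1]
sub   [10]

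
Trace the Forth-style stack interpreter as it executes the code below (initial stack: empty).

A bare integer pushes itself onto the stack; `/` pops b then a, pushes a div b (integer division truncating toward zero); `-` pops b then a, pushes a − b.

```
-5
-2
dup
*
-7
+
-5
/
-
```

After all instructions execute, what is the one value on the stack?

-5  → [-5]
-2  → [-5, -2]
dup → [-5, -2, -2]
*   → [-5, 4]
-7  → [-5, 4, -7]
+   → [-5, -3]
-5  → [-5, -3, -5]
/   → [-5, 0]
-   → [-5]

-5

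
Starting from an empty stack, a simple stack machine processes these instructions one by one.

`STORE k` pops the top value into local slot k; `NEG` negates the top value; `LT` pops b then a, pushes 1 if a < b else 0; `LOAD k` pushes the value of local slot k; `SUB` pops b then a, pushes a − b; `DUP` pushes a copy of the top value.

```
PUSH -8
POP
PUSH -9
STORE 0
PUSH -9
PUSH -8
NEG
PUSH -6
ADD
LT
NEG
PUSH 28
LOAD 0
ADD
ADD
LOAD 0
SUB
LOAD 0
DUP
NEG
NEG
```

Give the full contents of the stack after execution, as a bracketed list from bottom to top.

[27, -9, -9]

PUSH -8  -8
POP      (empty)
PUSH -9  -9
STORE 0  (empty)
PUSH -9  -9
PUSH -8  -9 -8
NEG      -9 8
PUSH -6  -9 8 -6
ADD      -9 2
LT       1
NEG      -1
PUSH 28  -1 28
LOAD 0   -1 28 -9
ADD      -1 19
ADD      18
LOAD 0   18 -9
SUB      27
LOAD 0   27 -9
DUP      27 -9 -9
NEG      27 -9 9
NEG      27 -9 -9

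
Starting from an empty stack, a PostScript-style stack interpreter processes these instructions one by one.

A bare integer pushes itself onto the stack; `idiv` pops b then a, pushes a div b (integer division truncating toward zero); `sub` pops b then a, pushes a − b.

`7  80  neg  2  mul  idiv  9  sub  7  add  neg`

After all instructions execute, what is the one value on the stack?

7     [7]
80    [7, 80]
neg   [7, -80]
2     [7, -80, 2]
mul   [7, -160]
idiv  [0]
9     [0, 9]
sub   [-9]
7     [-9, 7]
add   [-2]
neg   [2]

2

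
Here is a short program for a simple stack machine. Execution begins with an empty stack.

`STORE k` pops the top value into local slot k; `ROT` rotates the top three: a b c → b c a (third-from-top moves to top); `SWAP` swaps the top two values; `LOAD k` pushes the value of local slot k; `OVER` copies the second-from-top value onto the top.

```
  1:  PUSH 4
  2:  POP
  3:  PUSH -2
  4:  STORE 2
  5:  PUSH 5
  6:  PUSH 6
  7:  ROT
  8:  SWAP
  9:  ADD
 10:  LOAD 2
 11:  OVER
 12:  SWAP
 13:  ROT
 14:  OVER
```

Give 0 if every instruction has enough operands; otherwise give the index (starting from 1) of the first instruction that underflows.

PUSH 4  : [4]
POP     : []
PUSH -2 : [-2]
STORE 2 : []
PUSH 5  : [5]
PUSH 6  : [5, 6]
ROT  — needs 3 operands, stack has 2 → underflow

7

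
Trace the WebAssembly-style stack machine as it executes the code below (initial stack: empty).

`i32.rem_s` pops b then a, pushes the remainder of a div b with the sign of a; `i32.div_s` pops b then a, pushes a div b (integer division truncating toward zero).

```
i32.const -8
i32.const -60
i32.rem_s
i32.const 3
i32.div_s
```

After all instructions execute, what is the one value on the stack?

-2

i32.const -8  : [-8]
i32.const -60 : [-8, -60]
i32.rem_s     : [-8]
i32.const 3   : [-8, 3]
i32.div_s     : [-2]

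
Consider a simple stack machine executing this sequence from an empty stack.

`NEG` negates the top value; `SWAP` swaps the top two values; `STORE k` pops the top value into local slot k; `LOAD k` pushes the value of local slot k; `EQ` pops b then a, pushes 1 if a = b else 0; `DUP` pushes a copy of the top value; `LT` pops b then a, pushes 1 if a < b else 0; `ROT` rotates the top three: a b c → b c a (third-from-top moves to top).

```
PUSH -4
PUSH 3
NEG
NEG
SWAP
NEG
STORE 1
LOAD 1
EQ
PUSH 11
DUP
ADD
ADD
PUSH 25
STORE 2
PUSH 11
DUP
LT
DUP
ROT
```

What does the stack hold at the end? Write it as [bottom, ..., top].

PUSH -4 -> [-4]
PUSH 3  -> [-4, 3]
NEG     -> [-4, -3]
NEG     -> [-4, 3]
SWAP    -> [3, -4]
NEG     -> [3, 4]
STORE 1 -> [3]
LOAD 1  -> [3, 4]
EQ      -> [0]
PUSH 11 -> [0, 11]
DUP     -> [0, 11, 11]
ADD     -> [0, 22]
ADD     -> [22]
PUSH 25 -> [22, 25]
STORE 2 -> [22]
PUSH 11 -> [22, 11]
DUP     -> [22, 11, 11]
LT      -> [22, 0]
DUP     -> [22, 0, 0]
ROT     -> [0, 0, 22]

[0, 0, 22]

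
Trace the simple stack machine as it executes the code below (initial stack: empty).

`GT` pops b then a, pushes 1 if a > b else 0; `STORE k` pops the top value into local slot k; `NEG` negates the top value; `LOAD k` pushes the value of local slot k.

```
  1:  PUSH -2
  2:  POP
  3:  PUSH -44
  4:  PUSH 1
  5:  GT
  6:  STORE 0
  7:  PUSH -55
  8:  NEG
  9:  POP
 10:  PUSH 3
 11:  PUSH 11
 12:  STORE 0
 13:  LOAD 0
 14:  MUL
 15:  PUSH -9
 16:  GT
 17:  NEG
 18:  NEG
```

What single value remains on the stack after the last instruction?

PUSH -2  → -2
POP      → (empty)
PUSH -44 → -44
PUSH 1   → -44 1
GT       → 0
STORE 0  → (empty)
PUSH -55 → -55
NEG      → 55
POP      → (empty)
PUSH 3   → 3
PUSH 11  → 3 11
STORE 0  → 3
LOAD 0   → 3 11
MUL      → 33
PUSH -9  → 33 -9
GT       → 1
NEG      → -1
NEG      → 1

1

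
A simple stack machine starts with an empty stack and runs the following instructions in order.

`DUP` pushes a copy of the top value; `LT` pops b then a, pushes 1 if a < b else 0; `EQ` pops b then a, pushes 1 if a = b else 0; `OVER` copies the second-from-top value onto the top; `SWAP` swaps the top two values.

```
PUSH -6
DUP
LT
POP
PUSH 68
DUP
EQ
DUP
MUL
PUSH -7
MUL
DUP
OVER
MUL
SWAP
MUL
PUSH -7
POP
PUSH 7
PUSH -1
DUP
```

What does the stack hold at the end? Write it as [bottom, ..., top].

[-343, 7, -1, -1]

PUSH -6 -> [-6]
DUP     -> [-6, -6]
LT      -> [0]
POP     -> []
PUSH 68 -> [68]
DUP     -> [68, 68]
EQ      -> [1]
DUP     -> [1, 1]
MUL     -> [1]
PUSH -7 -> [1, -7]
MUL     -> [-7]
DUP     -> [-7, -7]
OVER    -> [-7, -7, -7]
MUL     -> [-7, 49]
SWAP    -> [49, -7]
MUL     -> [-343]
PUSH -7 -> [-343, -7]
POP     -> [-343]
PUSH 7  -> [-343, 7]
PUSH -1 -> [-343, 7, -1]
DUP     -> [-343, 7, -1, -1]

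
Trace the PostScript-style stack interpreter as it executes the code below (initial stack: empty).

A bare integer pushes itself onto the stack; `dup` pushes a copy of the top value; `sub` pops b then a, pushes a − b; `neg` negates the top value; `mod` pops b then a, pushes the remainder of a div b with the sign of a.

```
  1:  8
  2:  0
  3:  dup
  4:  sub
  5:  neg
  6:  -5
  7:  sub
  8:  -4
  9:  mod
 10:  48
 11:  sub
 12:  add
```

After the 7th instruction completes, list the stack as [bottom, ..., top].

8   → 8
0   → 8 0
dup → 8 0 0
sub → 8 0
neg → 8 0
-5  → 8 0 -5
sub → 8 5

[8, 5]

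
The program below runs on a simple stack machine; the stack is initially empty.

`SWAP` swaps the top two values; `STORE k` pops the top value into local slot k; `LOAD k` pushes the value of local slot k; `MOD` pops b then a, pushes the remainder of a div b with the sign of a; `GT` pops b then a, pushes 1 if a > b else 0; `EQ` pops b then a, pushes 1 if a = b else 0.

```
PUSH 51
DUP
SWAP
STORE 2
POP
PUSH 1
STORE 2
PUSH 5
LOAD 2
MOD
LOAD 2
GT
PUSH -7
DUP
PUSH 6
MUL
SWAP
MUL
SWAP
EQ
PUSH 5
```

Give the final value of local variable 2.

PUSH 51  51
DUP      51 51
SWAP     51 51
STORE 2  51
POP      (empty)
PUSH 1   1
STORE 2  (empty)
PUSH 5   5
LOAD 2   5 1
MOD      0
LOAD 2   0 1
GT       0
PUSH -7  0 -7
DUP      0 -7 -7
PUSH 6   0 -7 -7 6
MUL      0 -7 -42
SWAP     0 -42 -7
MUL      0 294
SWAP     294 0
EQ       0
PUSH 5   0 5

1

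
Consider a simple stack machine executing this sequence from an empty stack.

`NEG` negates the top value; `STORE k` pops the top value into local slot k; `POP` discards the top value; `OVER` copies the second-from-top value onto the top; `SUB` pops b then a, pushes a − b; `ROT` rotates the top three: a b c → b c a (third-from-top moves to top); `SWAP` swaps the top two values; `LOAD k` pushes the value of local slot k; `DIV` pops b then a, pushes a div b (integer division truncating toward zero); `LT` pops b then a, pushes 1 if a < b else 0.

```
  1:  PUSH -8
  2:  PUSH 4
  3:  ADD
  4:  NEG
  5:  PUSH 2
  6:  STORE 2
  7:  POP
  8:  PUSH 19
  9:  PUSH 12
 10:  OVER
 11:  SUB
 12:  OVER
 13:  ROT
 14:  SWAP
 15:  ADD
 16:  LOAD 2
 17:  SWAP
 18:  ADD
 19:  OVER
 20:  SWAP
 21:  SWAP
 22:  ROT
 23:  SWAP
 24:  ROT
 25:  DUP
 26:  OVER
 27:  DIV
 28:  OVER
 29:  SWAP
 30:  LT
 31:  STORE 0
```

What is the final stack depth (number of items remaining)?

3

PUSH -8 -> -8
PUSH 4  -> -8 4
ADD     -> -4
NEG     -> 4
PUSH 2  -> 4 2
STORE 2 -> 4
POP     -> (empty)
PUSH 19 -> 19
PUSH 12 -> 19 12
OVER    -> 19 12 19
SUB     -> 19 -7
OVER    -> 19 -7 19
ROT     -> -7 19 19
SWAP    -> -7 19 19
ADD     -> -7 38
LOAD 2  -> -7 38 2
SWAP    -> -7 2 38
ADD     -> -7 40
OVER    -> -7 40 -7
SWAP    -> -7 -7 40
SWAP    -> -7 40 -7
ROT     -> 40 -7 -7
SWAP    -> 40 -7 -7
ROT     -> -7 -7 40
DUP     -> -7 -7 40 40
OVER    -> -7 -7 40 40 40
DIV     -> -7 -7 40 1
OVER    -> -7 -7 40 1 40
SWAP    -> -7 -7 40 40 1
LT      -> -7 -7 40 0
STORE 0 -> -7 -7 40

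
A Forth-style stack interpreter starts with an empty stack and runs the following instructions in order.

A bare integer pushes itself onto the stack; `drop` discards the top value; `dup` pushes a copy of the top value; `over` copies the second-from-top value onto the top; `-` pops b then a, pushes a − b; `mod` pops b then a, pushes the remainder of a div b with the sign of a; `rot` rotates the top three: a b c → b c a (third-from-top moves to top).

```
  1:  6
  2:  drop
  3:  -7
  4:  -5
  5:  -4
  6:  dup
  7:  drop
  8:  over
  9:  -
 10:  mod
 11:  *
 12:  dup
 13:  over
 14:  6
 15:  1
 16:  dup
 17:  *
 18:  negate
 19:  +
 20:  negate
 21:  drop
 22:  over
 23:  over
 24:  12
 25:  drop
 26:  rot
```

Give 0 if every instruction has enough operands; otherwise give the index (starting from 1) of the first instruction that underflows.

6       [6]
drop    []
-7      [-7]
-5      [-7, -5]
-4      [-7, -5, -4]
dup     [-7, -5, -4, -4]
drop    [-7, -5, -4]
over    [-7, -5, -4, -5]
-       [-7, -5, 1]
mod     [-7, 0]
*       [0]
dup     [0, 0]
over    [0, 0, 0]
6       [0, 0, 0, 6]
1       [0, 0, 0, 6, 1]
dup     [0, 0, 0, 6, 1, 1]
*       [0, 0, 0, 6, 1]
negate  [0, 0, 0, 6, -1]
+       [0, 0, 0, 5]
negate  [0, 0, 0, -5]
drop    [0, 0, 0]
over    [0, 0, 0, 0]
over    [0, 0, 0, 0, 0]
12      [0, 0, 0, 0, 0, 12]
drop    [0, 0, 0, 0, 0]
rot     [0, 0, 0, 0, 0]

0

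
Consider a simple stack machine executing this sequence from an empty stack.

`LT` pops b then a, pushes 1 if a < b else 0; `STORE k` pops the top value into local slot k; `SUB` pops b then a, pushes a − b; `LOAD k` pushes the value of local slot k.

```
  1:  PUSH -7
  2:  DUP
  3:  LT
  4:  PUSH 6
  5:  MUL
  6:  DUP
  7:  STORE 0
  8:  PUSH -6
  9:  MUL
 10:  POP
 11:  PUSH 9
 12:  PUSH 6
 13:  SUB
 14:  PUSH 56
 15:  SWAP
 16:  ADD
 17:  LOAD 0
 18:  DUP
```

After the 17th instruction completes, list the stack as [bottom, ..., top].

[59, 0]

PUSH -7 : -7
DUP     : -7 -7
LT      : 0
PUSH 6  : 0 6
MUL     : 0
DUP     : 0 0
STORE 0 : 0
PUSH -6 : 0 -6
MUL     : 0
POP     : (empty)
PUSH 9  : 9
PUSH 6  : 9 6
SUB     : 3
PUSH 56 : 3 56
SWAP    : 56 3
ADD     : 59
LOAD 0  : 59 0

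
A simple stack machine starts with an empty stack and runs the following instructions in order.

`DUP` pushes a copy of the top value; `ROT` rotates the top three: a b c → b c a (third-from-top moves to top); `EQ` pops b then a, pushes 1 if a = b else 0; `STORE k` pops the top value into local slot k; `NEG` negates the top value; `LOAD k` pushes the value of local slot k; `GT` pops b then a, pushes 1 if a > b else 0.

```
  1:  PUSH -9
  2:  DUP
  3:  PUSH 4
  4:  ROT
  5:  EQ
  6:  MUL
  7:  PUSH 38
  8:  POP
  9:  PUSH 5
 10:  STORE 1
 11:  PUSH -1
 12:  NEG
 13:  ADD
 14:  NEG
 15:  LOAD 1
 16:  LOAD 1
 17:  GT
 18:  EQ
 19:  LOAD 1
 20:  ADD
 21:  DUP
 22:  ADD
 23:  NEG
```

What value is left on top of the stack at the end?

-10

PUSH -9  -9
DUP      -9 -9
PUSH 4   -9 -9 4
ROT      -9 4 -9
EQ       -9 0
MUL      0
PUSH 38  0 38
POP      0
PUSH 5   0 5
STORE 1  0
PUSH -1  0 -1
NEG      0 1
ADD      1
NEG      -1
LOAD 1   -1 5
LOAD 1   -1 5 5
GT       -1 0
EQ       0
LOAD 1   0 5
ADD      5
DUP      5 5
ADD      10
NEG      -10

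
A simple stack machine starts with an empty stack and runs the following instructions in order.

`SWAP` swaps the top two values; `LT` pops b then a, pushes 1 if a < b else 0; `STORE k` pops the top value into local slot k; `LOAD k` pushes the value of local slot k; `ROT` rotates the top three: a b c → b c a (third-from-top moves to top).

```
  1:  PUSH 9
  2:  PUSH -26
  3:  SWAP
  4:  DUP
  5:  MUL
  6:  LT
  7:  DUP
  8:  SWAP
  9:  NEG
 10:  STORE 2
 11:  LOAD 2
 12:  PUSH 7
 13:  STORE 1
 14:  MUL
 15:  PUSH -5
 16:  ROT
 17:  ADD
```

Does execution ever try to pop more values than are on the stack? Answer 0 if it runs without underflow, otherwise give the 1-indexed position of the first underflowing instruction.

PUSH 9   -> [9]
PUSH -26 -> [9, -26]
SWAP     -> [-26, 9]
DUP      -> [-26, 9, 9]
MUL      -> [-26, 81]
LT       -> [1]
DUP      -> [1, 1]
SWAP     -> [1, 1]
NEG      -> [1, -1]
STORE 2  -> [1]
LOAD 2   -> [1, -1]
PUSH 7   -> [1, -1, 7]
STORE 1  -> [1, -1]
MUL      -> [-1]
PUSH -5  -> [-1, -5]
ROT  — needs 3 operands, stack has 2 → underflow

16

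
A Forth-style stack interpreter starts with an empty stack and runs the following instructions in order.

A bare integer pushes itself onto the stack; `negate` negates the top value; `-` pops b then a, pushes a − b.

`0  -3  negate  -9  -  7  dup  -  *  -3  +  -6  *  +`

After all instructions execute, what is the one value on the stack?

0      -> [0]
-3     -> [0, -3]
negate -> [0, 3]
-9     -> [0, 3, -9]
-      -> [0, 12]
7      -> [0, 12, 7]
dup    -> [0, 12, 7, 7]
-      -> [0, 12, 0]
*      -> [0, 0]
-3     -> [0, 0, -3]
+      -> [0, -3]
-6     -> [0, -3, -6]
*      -> [0, 18]
+      -> [18]

18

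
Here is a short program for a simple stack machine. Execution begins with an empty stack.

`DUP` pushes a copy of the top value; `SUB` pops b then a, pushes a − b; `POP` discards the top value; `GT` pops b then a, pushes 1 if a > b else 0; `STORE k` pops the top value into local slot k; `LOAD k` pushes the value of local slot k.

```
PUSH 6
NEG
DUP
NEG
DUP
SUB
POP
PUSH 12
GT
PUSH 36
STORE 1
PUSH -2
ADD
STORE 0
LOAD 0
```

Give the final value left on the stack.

PUSH 6   [6]
NEG      [-6]
DUP      [-6, -6]
NEG      [-6, 6]
DUP      [-6, 6, 6]
SUB      [-6, 0]
POP      [-6]
PUSH 12  [-6, 12]
GT       [0]
PUSH 36  [0, 36]
STORE 1  [0]
PUSH -2  [0, -2]
ADD      [-2]
STORE 0  []
LOAD 0   [-2]

-2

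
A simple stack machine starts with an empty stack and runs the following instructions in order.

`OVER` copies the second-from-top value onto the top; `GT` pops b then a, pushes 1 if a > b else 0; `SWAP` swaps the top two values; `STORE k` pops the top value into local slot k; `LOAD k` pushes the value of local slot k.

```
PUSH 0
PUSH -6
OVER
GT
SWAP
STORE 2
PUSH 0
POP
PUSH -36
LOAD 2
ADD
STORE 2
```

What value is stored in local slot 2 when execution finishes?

PUSH 0   -> [0]
PUSH -6  -> [0, -6]
OVER     -> [0, -6, 0]
GT       -> [0, 0]
SWAP     -> [0, 0]
STORE 2  -> [0]
PUSH 0   -> [0, 0]
POP      -> [0]
PUSH -36 -> [0, -36]
LOAD 2   -> [0, -36, 0]
ADD      -> [0, -36]
STORE 2  -> [0]

-36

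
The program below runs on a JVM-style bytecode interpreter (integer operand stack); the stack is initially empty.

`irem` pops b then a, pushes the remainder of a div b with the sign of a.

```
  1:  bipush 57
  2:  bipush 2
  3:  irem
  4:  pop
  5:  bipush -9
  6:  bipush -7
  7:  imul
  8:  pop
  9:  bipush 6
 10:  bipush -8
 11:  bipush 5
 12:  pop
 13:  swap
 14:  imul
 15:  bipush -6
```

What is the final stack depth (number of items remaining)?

bipush 57 -> [57]
bipush 2  -> [57, 2]
irem      -> [1]
pop       -> []
bipush -9 -> [-9]
bipush -7 -> [-9, -7]
imul      -> [63]
pop       -> []
bipush 6  -> [6]
bipush -8 -> [6, -8]
bipush 5  -> [6, -8, 5]
pop       -> [6, -8]
swap      -> [-8, 6]
imul      -> [-48]
bipush -6 -> [-48, -6]

2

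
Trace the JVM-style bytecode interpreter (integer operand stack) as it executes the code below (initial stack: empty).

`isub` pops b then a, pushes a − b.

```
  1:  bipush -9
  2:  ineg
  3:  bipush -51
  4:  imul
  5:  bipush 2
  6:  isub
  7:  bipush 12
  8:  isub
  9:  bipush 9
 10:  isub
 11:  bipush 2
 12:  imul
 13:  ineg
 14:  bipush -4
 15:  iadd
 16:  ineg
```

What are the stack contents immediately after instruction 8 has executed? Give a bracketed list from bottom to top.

bipush -9  -> -9
ineg       -> 9
bipush -51 -> 9 -51
imul       -> -459
bipush 2   -> -459 2
isub       -> -461
bipush 12  -> -461 12
isub       -> -473

[-473]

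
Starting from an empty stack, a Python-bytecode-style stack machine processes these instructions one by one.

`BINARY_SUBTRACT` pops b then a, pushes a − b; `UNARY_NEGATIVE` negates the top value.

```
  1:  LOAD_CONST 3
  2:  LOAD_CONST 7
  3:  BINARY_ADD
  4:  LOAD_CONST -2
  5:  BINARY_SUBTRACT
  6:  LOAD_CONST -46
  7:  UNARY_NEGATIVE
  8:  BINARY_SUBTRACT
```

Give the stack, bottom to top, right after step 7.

[12, 46]

LOAD_CONST 3    → [3]
LOAD_CONST 7    → [3, 7]
BINARY_ADD      → [10]
LOAD_CONST -2   → [10, -2]
BINARY_SUBTRACT → [12]
LOAD_CONST -46  → [12, -46]
UNARY_NEGATIVE  → [12, 46]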